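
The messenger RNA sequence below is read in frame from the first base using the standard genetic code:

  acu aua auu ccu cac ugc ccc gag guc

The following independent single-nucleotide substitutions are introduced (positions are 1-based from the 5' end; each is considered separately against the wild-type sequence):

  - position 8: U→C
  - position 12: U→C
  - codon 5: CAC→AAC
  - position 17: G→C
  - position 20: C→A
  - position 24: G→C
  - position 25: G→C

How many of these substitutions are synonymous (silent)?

1

Codon 3: AUU (Ile) → ACU (Thr) — missense.
Codon 4: CCU (Pro) → CCC (Pro) — synonymous.
Codon 5: CAC (His) → AAC (Asn) — missense.
Codon 6: UGC (Cys) → UCC (Ser) — missense.
Codon 7: CCC (Pro) → CAC (His) — missense.
Codon 8: GAG (Glu) → GAC (Asp) — missense.
Codon 9: GUC (Val) → CUC (Leu) — missense.
Synonymous: 1 of 7.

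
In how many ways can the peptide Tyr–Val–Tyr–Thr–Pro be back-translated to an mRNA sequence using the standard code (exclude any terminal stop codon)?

Tyr: 2 codons.
Val: 4 codons.
Tyr: 2 codons.
Thr: 4 codons.
Pro: 4 codons.
2 × 4 × 2 × 4 × 4 = 256.

256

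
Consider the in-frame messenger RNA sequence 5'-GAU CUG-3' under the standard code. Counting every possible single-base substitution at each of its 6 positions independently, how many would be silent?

Codon 1 (GAU, Asp): 1 synonymous substitution.
Codon 2 (CUG, Leu): 4 synonymous substitutions.
Total: 1 + 4 = 5.

5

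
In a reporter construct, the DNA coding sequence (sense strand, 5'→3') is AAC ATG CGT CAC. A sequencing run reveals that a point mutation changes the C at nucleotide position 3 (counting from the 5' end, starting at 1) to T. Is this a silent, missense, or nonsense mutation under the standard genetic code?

Position 3 falls in codon 1: AAC → Asn.
After the substitution the codon is AAT → Asn.
Both encode Asn, so the change is synonymous.

silent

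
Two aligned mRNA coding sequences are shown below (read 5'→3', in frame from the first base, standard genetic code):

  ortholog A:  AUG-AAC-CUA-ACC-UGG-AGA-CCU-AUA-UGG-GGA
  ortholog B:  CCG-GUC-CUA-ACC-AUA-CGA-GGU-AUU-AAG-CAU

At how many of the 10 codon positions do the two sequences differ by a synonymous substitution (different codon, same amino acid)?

2

Codon 1: AUG Met / CCG Pro — nonsynonymous.
Codon 2: AAC Asn / GUC Val — nonsynonymous.
Codon 3: CUA Leu / CUA Leu — identical.
Codon 4: ACC Thr / ACC Thr — identical.
Codon 5: UGG Trp / AUA Ile — nonsynonymous.
Codon 6: AGA Arg / CGA Arg — synonymous.
Codon 7: CCU Pro / GGU Gly — nonsynonymous.
Codon 8: AUA Ile / AUU Ile — synonymous.
Codon 9: UGG Trp / AAG Lys — nonsynonymous.
Codon 10: GGA Gly / CAU His — nonsynonymous.
Synonymous differences: 2.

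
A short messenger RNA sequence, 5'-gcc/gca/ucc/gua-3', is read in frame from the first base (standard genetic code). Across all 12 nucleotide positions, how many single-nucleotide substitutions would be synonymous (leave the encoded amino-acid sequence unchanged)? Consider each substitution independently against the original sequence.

Codon 1 (GCC, Ala): 3 synonymous substitutions.
Codon 2 (GCA, Ala): 3 synonymous substitutions.
Codon 3 (UCC, Ser): 3 synonymous substitutions.
Codon 4 (GUA, Val): 3 synonymous substitutions.
Total: 3 + 3 + 3 + 3 = 12.

12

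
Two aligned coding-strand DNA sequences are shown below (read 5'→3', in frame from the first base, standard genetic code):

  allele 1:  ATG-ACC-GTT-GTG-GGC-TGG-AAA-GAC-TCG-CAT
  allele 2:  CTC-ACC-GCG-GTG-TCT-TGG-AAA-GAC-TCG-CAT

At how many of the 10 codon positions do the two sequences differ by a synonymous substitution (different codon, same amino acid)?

Codon 1: ATG Met / CTC Leu — nonsynonymous.
Codon 2: ACC Thr / ACC Thr — identical.
Codon 3: GTT Val / GCG Ala — nonsynonymous.
Codon 4: GTG Val / GTG Val — identical.
Codon 5: GGC Gly / TCT Ser — nonsynonymous.
Codon 6: TGG Trp / TGG Trp — identical.
Codon 7: AAA Lys / AAA Lys — identical.
Codon 8: GAC Asp / GAC Asp — identical.
Codon 9: TCG Ser / TCG Ser — identical.
Codon 10: CAT His / CAT His — identical.
Synonymous differences: 0.

0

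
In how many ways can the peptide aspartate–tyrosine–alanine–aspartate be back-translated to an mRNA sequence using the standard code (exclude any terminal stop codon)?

32

Asp: 2 codons.
Tyr: 2 codons.
Ala: 4 codons.
Asp: 2 codons.
2 × 2 × 4 × 2 = 32.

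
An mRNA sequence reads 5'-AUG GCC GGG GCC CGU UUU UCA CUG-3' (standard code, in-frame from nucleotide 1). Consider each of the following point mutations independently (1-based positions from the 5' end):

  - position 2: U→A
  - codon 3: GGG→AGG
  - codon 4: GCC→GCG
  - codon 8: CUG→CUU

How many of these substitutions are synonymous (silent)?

Codon 1: AUG (Met) → AAG (Lys) — missense.
Codon 3: GGG (Gly) → AGG (Arg) — missense.
Codon 4: GCC (Ala) → GCG (Ala) — synonymous.
Codon 8: CUG (Leu) → CUU (Leu) — synonymous.
Synonymous: 2 of 4.

2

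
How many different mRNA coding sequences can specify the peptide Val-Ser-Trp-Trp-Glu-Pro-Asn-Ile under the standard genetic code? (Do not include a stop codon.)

1152

Val: 4 codons.
Ser: 6 codons.
Trp: 1 codon.
Trp: 1 codon.
Glu: 2 codons.
Pro: 4 codons.
Asn: 2 codons.
Ile: 3 codons.
4 × 6 × 1 × 1 × 2 × 4 × 2 × 3 = 1152.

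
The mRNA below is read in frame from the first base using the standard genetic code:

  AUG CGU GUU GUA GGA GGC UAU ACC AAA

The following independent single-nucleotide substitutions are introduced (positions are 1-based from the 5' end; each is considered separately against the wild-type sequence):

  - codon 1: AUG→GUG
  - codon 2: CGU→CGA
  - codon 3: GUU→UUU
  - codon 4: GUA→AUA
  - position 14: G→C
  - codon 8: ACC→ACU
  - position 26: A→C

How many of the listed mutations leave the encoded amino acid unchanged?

Codon 1: AUG (Met) → GUG (Val) — missense.
Codon 2: CGU (Arg) → CGA (Arg) — synonymous.
Codon 3: GUU (Val) → UUU (Phe) — missense.
Codon 4: GUA (Val) → AUA (Ile) — missense.
Codon 5: GGA (Gly) → GCA (Ala) — missense.
Codon 8: ACC (Thr) → ACU (Thr) — synonymous.
Codon 9: AAA (Lys) → ACA (Thr) — missense.
Synonymous: 2 of 7.

2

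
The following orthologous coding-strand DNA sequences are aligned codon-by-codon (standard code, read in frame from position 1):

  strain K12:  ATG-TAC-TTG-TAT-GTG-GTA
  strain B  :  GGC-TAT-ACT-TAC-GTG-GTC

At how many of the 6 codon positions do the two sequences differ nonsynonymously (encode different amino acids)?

2

Codon 1: ATG Met / GGC Gly — nonsynonymous.
Codon 2: TAC Tyr / TAT Tyr — synonymous.
Codon 3: TTG Leu / ACT Thr — nonsynonymous.
Codon 4: TAT Tyr / TAC Tyr — synonymous.
Codon 5: GTG Val / GTG Val — identical.
Codon 6: GTA Val / GTC Val — synonymous.
Nonsynonymous differences: 2.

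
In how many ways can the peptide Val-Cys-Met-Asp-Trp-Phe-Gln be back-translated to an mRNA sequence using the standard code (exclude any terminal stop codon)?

Val: 4 codons.
Cys: 2 codons.
Met: 1 codon.
Asp: 2 codons.
Trp: 1 codon.
Phe: 2 codons.
Gln: 2 codons.
4 × 2 × 1 × 2 × 1 × 2 × 2 = 64.

64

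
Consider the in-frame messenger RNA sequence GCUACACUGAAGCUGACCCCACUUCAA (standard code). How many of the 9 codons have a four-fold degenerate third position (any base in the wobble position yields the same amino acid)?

Codon 1 GCU (Ala): third position 4-fold.
Codon 2 ACA (Thr): third position 4-fold.
Codon 3 CUG (Leu): third position 4-fold.
Codon 4 AAG (Lys): third position 2-fold.
Codon 5 CUG (Leu): third position 4-fold.
Codon 6 ACC (Thr): third position 4-fold.
Codon 7 CCA (Pro): third position 4-fold.
Codon 8 CUU (Leu): third position 4-fold.
Codon 9 CAA (Gln): third position 2-fold.
Four-fold degenerate third positions: 7.

7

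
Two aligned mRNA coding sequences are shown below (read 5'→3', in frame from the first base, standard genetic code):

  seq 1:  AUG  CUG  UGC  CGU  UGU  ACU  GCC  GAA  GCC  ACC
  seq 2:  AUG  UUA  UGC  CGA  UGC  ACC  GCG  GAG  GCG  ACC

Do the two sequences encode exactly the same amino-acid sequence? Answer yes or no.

Codon 1: AUG Met / AUG Met — identical.
Codon 2: CUG Leu / UUA Leu — synonymous.
Codon 3: UGC Cys / UGC Cys — identical.
Codon 4: CGU Arg / CGA Arg — synonymous.
Codon 5: UGU Cys / UGC Cys — synonymous.
Codon 6: ACU Thr / ACC Thr — synonymous.
Codon 7: GCC Ala / GCG Ala — synonymous.
Codon 8: GAA Glu / GAG Glu — synonymous.
Codon 9: GCC Ala / GCG Ala — synonymous.
Codon 10: ACC Thr / ACC Thr — identical.
Nonsynonymous differences: 0 → same protein.

yes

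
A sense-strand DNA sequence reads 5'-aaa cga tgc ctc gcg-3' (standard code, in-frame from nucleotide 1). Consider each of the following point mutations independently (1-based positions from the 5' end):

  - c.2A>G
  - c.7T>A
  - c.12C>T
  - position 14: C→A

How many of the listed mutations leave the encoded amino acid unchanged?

Codon 1: AAA (Lys) → AGA (Arg) — missense.
Codon 3: TGC (Cys) → AGC (Ser) — missense.
Codon 4: CTC (Leu) → CTT (Leu) — synonymous.
Codon 5: GCG (Ala) → GAG (Glu) — missense.
Synonymous: 1 of 4.

1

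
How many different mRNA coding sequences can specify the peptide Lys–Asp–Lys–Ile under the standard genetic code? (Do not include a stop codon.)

24

Lys: 2 codons.
Asp: 2 codons.
Lys: 2 codons.
Ile: 3 codons.
2 × 2 × 2 × 3 = 24.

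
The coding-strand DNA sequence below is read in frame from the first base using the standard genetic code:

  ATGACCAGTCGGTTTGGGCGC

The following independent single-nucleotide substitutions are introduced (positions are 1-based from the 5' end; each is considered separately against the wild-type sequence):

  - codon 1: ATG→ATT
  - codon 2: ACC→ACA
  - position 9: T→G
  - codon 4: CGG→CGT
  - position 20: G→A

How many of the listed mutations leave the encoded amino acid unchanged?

Codon 1: ATG (Met) → ATT (Ile) — missense.
Codon 2: ACC (Thr) → ACA (Thr) — synonymous.
Codon 3: AGT (Ser) → AGG (Arg) — missense.
Codon 4: CGG (Arg) → CGT (Arg) — synonymous.
Codon 7: CGC (Arg) → CAC (His) — missense.
Synonymous: 2 of 5.

2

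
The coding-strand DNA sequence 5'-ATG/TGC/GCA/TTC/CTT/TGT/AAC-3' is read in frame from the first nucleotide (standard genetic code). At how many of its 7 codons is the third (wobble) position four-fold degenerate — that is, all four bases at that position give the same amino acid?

2

Codon 1 ATG (Met): third position 1-fold.
Codon 2 TGC (Cys): third position 2-fold.
Codon 3 GCA (Ala): third position 4-fold.
Codon 4 TTC (Phe): third position 2-fold.
Codon 5 CTT (Leu): third position 4-fold.
Codon 6 TGT (Cys): third position 2-fold.
Codon 7 AAC (Asn): third position 2-fold.
Four-fold degenerate third positions: 2.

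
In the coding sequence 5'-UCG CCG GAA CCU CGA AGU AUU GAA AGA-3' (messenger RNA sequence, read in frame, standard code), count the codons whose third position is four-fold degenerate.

Codon 1 UCG (Ser): third position 4-fold.
Codon 2 CCG (Pro): third position 4-fold.
Codon 3 GAA (Glu): third position 2-fold.
Codon 4 CCU (Pro): third position 4-fold.
Codon 5 CGA (Arg): third position 4-fold.
Codon 6 AGU (Ser): third position 2-fold.
Codon 7 AUU (Ile): third position 3-fold.
Codon 8 GAA (Glu): third position 2-fold.
Codon 9 AGA (Arg): third position 2-fold.
Four-fold degenerate third positions: 4.

4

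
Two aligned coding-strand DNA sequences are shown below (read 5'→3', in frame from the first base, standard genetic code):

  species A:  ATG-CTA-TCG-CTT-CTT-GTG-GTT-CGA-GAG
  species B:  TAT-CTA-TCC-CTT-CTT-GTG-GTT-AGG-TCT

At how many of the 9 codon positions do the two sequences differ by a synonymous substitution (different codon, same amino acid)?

Codon 1: ATG Met / TAT Tyr — nonsynonymous.
Codon 2: CTA Leu / CTA Leu — identical.
Codon 3: TCG Ser / TCC Ser — synonymous.
Codon 4: CTT Leu / CTT Leu — identical.
Codon 5: CTT Leu / CTT Leu — identical.
Codon 6: GTG Val / GTG Val — identical.
Codon 7: GTT Val / GTT Val — identical.
Codon 8: CGA Arg / AGG Arg — synonymous.
Codon 9: GAG Glu / TCT Ser — nonsynonymous.
Synonymous differences: 2.

2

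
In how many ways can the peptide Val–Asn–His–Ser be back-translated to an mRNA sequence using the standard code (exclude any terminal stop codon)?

96

Val: 4 codons.
Asn: 2 codons.
His: 2 codons.
Ser: 6 codons.
4 × 2 × 2 × 6 = 96.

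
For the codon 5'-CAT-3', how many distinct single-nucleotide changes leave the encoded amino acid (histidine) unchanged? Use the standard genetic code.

Position 1: none → 0 synonymous.
Position 2: none → 0 synonymous.
Position 3: CAC → 1 synonymous.
Total: 0 + 0 + 1 = 1.

1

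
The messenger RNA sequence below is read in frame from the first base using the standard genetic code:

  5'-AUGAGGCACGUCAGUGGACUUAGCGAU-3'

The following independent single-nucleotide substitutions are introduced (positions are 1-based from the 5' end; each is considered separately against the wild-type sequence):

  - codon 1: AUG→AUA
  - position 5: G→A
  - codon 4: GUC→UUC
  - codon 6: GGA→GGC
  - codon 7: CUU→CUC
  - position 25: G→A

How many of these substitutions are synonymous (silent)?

2

Codon 1: AUG (Met) → AUA (Ile) — missense.
Codon 2: AGG (Arg) → AAG (Lys) — missense.
Codon 4: GUC (Val) → UUC (Phe) — missense.
Codon 6: GGA (Gly) → GGC (Gly) — synonymous.
Codon 7: CUU (Leu) → CUC (Leu) — synonymous.
Codon 9: GAU (Asp) → AAU (Asn) — missense.
Synonymous: 2 of 6.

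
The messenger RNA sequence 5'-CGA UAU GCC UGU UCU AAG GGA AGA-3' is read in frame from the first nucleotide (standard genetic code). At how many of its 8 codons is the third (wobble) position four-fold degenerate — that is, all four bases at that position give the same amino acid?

Codon 1 CGA (Arg): third position 4-fold.
Codon 2 UAU (Tyr): third position 2-fold.
Codon 3 GCC (Ala): third position 4-fold.
Codon 4 UGU (Cys): third position 2-fold.
Codon 5 UCU (Ser): third position 4-fold.
Codon 6 AAG (Lys): third position 2-fold.
Codon 7 GGA (Gly): third position 4-fold.
Codon 8 AGA (Arg): third position 2-fold.
Four-fold degenerate third positions: 4.

4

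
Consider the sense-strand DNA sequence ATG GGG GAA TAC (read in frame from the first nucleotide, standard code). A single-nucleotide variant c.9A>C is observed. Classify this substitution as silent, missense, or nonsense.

missense

Position 9 falls in codon 3: GAA → Glu.
After the substitution the codon is GAC → Asp.
Glu ≠ Asp, so this is a missense mutation.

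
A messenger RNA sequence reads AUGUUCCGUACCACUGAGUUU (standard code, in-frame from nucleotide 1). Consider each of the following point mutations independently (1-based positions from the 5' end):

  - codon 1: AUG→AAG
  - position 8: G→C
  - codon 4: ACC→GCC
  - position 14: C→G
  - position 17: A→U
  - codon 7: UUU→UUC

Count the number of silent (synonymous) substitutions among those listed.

Codon 1: AUG (Met) → AAG (Lys) — missense.
Codon 3: CGU (Arg) → CCU (Pro) — missense.
Codon 4: ACC (Thr) → GCC (Ala) — missense.
Codon 5: ACU (Thr) → AGU (Ser) — missense.
Codon 6: GAG (Glu) → GUG (Val) — missense.
Codon 7: UUU (Phe) → UUC (Phe) — synonymous.
Synonymous: 1 of 6.

1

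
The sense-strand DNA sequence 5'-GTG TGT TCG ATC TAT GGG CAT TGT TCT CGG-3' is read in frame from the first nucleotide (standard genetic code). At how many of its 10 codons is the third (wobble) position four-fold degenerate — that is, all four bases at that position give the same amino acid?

5

Codon 1 GTG (Val): third position 4-fold.
Codon 2 TGT (Cys): third position 2-fold.
Codon 3 TCG (Ser): third position 4-fold.
Codon 4 ATC (Ile): third position 3-fold.
Codon 5 TAT (Tyr): third position 2-fold.
Codon 6 GGG (Gly): third position 4-fold.
Codon 7 CAT (His): third position 2-fold.
Codon 8 TGT (Cys): third position 2-fold.
Codon 9 TCT (Ser): third position 4-fold.
Codon 10 CGG (Arg): third position 4-fold.
Four-fold degenerate third positions: 5.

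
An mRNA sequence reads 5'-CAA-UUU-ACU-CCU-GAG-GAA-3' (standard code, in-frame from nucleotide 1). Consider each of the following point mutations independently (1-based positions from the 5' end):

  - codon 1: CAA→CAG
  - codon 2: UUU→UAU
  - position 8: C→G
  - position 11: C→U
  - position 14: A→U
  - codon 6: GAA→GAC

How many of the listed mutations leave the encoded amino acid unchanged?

1

Codon 1: CAA (Gln) → CAG (Gln) — synonymous.
Codon 2: UUU (Phe) → UAU (Tyr) — missense.
Codon 3: ACU (Thr) → AGU (Ser) — missense.
Codon 4: CCU (Pro) → CUU (Leu) — missense.
Codon 5: GAG (Glu) → GUG (Val) — missense.
Codon 6: GAA (Glu) → GAC (Asp) — missense.
Synonymous: 1 of 6.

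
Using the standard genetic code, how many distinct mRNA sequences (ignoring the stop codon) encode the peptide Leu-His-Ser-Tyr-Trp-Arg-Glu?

Leu: 6 codons.
His: 2 codons.
Ser: 6 codons.
Tyr: 2 codons.
Trp: 1 codon.
Arg: 6 codons.
Glu: 2 codons.
6 × 2 × 6 × 2 × 1 × 6 × 2 = 1728.

1728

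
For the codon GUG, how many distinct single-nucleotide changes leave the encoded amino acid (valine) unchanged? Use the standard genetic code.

Position 1: none → 0 synonymous.
Position 2: none → 0 synonymous.
Position 3: GUU, GUC, GUA → 3 synonymous.
Total: 0 + 0 + 3 = 3.

3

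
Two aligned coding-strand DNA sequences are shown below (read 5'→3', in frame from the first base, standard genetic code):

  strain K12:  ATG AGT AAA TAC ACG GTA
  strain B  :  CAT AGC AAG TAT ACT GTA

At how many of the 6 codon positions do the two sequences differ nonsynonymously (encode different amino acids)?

Codon 1: ATG Met / CAT His — nonsynonymous.
Codon 2: AGT Ser / AGC Ser — synonymous.
Codon 3: AAA Lys / AAG Lys — synonymous.
Codon 4: TAC Tyr / TAT Tyr — synonymous.
Codon 5: ACG Thr / ACT Thr — synonymous.
Codon 6: GTA Val / GTA Val — identical.
Nonsynonymous differences: 1.

1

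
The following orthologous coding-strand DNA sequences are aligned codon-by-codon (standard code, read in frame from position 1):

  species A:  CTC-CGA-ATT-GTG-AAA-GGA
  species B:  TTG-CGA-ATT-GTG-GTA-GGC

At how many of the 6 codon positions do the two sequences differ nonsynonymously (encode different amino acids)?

Codon 1: CTC Leu / TTG Leu — synonymous.
Codon 2: CGA Arg / CGA Arg — identical.
Codon 3: ATT Ile / ATT Ile — identical.
Codon 4: GTG Val / GTG Val — identical.
Codon 5: AAA Lys / GTA Val — nonsynonymous.
Codon 6: GGA Gly / GGC Gly — synonymous.
Nonsynonymous differences: 1.

1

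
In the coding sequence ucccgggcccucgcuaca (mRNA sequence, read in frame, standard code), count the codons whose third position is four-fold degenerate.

6

Codon 1 UCC (Ser): third position 4-fold.
Codon 2 CGG (Arg): third position 4-fold.
Codon 3 GCC (Ala): third position 4-fold.
Codon 4 CUC (Leu): third position 4-fold.
Codon 5 GCU (Ala): third position 4-fold.
Codon 6 ACA (Thr): third position 4-fold.
Four-fold degenerate third positions: 6.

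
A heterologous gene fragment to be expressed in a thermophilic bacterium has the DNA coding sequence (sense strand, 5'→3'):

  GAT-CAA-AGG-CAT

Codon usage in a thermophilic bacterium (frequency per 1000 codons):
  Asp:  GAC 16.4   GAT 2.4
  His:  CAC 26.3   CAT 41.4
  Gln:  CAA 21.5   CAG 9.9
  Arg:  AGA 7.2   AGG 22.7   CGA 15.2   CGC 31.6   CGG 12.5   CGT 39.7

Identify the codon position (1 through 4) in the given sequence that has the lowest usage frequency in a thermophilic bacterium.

Codon 1 GAT (Asp): 2.4 per 1000.
Codon 2 CAA (Gln): 21.5 per 1000.
Codon 3 AGG (Arg): 22.7 per 1000.
Codon 4 CAT (His): 41.4 per 1000.
Lowest frequency is 2.4 at codon 1.

1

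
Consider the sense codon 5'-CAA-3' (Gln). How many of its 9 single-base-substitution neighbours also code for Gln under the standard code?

Position 1: none → 0 synonymous.
Position 2: none → 0 synonymous.
Position 3: CAG → 1 synonymous.
Total: 0 + 0 + 1 = 1.

1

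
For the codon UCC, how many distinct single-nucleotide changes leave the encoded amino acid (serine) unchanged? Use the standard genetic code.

3

Position 1: none → 0 synonymous.
Position 2: none → 0 synonymous.
Position 3: UCU, UCA, UCG → 3 synonymous.
Total: 0 + 0 + 3 = 3.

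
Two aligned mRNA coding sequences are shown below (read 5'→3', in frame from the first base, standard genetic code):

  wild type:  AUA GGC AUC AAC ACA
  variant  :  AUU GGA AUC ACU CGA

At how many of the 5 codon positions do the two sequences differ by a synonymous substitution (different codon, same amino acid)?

Codon 1: AUA Ile / AUU Ile — synonymous.
Codon 2: GGC Gly / GGA Gly — synonymous.
Codon 3: AUC Ile / AUC Ile — identical.
Codon 4: AAC Asn / ACU Thr — nonsynonymous.
Codon 5: ACA Thr / CGA Arg — nonsynonymous.
Synonymous differences: 2.

2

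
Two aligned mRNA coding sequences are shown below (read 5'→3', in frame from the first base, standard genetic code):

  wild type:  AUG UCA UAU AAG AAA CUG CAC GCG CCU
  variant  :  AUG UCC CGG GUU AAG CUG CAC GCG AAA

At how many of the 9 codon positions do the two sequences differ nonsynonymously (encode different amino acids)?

Codon 1: AUG Met / AUG Met — identical.
Codon 2: UCA Ser / UCC Ser — synonymous.
Codon 3: UAU Tyr / CGG Arg — nonsynonymous.
Codon 4: AAG Lys / GUU Val — nonsynonymous.
Codon 5: AAA Lys / AAG Lys — synonymous.
Codon 6: CUG Leu / CUG Leu — identical.
Codon 7: CAC His / CAC His — identical.
Codon 8: GCG Ala / GCG Ala — identical.
Codon 9: CCU Pro / AAA Lys — nonsynonymous.
Nonsynonymous differences: 3.

3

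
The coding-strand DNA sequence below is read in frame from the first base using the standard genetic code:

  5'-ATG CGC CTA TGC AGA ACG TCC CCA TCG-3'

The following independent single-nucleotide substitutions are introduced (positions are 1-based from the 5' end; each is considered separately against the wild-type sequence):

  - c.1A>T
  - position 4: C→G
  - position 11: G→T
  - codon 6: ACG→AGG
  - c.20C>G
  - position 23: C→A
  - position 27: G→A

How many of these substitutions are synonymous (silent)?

Codon 1: ATG (Met) → TTG (Leu) — missense.
Codon 2: CGC (Arg) → GGC (Gly) — missense.
Codon 4: TGC (Cys) → TTC (Phe) — missense.
Codon 6: ACG (Thr) → AGG (Arg) — missense.
Codon 7: TCC (Ser) → TGC (Cys) — missense.
Codon 8: CCA (Pro) → CAA (Gln) — missense.
Codon 9: TCG (Ser) → TCA (Ser) — synonymous.
Synonymous: 1 of 7.

1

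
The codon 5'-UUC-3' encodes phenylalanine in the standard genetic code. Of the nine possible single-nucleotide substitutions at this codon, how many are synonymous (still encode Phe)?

Position 1: none → 0 synonymous.
Position 2: none → 0 synonymous.
Position 3: UUU → 1 synonymous.
Total: 0 + 0 + 1 = 1.

1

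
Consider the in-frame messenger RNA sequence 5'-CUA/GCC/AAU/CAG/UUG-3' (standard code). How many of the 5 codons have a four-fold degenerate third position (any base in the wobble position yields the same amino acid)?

2

Codon 1 CUA (Leu): third position 4-fold.
Codon 2 GCC (Ala): third position 4-fold.
Codon 3 AAU (Asn): third position 2-fold.
Codon 4 CAG (Gln): third position 2-fold.
Codon 5 UUG (Leu): third position 2-fold.
Four-fold degenerate third positions: 2.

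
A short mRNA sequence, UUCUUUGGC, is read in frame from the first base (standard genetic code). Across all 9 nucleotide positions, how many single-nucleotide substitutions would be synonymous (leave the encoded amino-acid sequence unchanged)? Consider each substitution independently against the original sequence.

Codon 1 (UUC, Phe): 1 synonymous substitution.
Codon 2 (UUU, Phe): 1 synonymous substitution.
Codon 3 (GGC, Gly): 3 synonymous substitutions.
Total: 1 + 1 + 3 = 5.

5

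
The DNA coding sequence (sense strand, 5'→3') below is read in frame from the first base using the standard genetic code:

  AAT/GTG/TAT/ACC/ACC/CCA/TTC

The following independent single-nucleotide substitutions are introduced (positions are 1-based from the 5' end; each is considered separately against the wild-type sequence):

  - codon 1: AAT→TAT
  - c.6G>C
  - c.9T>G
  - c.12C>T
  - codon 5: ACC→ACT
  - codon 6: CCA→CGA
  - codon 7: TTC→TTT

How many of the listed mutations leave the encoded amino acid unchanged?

Codon 1: AAT (Asn) → TAT (Tyr) — missense.
Codon 2: GTG (Val) → GTC (Val) — synonymous.
Codon 3: TAT (Tyr) → TAG (Stop) — nonsense.
Codon 4: ACC (Thr) → ACT (Thr) — synonymous.
Codon 5: ACC (Thr) → ACT (Thr) — synonymous.
Codon 6: CCA (Pro) → CGA (Arg) — missense.
Codon 7: TTC (Phe) → TTT (Phe) — synonymous.
Synonymous: 4 of 7.

4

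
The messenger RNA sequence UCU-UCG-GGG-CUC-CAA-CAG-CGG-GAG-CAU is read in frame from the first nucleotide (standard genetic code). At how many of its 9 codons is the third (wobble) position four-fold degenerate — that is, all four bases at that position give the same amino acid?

5

Codon 1 UCU (Ser): third position 4-fold.
Codon 2 UCG (Ser): third position 4-fold.
Codon 3 GGG (Gly): third position 4-fold.
Codon 4 CUC (Leu): third position 4-fold.
Codon 5 CAA (Gln): third position 2-fold.
Codon 6 CAG (Gln): third position 2-fold.
Codon 7 CGG (Arg): third position 4-fold.
Codon 8 GAG (Glu): third position 2-fold.
Codon 9 CAU (His): third position 2-fold.
Four-fold degenerate third positions: 5.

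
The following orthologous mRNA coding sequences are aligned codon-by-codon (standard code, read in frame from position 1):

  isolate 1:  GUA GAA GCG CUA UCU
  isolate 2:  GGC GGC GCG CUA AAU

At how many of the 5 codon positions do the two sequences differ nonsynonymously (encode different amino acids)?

3

Codon 1: GUA Val / GGC Gly — nonsynonymous.
Codon 2: GAA Glu / GGC Gly — nonsynonymous.
Codon 3: GCG Ala / GCG Ala — identical.
Codon 4: CUA Leu / CUA Leu — identical.
Codon 5: UCU Ser / AAU Asn — nonsynonymous.
Nonsynonymous differences: 3.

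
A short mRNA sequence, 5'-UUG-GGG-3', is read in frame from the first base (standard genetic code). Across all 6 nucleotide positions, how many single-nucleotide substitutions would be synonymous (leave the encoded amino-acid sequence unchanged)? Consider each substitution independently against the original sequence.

Codon 1 (UUG, Leu): 2 synonymous substitutions.
Codon 2 (GGG, Gly): 3 synonymous substitutions.
Total: 2 + 3 = 5.

5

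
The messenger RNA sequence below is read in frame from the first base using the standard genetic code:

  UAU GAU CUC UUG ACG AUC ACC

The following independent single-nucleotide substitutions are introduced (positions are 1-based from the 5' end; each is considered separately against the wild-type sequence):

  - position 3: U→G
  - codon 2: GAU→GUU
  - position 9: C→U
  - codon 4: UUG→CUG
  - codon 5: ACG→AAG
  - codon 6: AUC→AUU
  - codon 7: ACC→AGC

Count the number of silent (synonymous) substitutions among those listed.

3

Codon 1: UAU (Tyr) → UAG (Stop) — nonsense.
Codon 2: GAU (Asp) → GUU (Val) — missense.
Codon 3: CUC (Leu) → CUU (Leu) — synonymous.
Codon 4: UUG (Leu) → CUG (Leu) — synonymous.
Codon 5: ACG (Thr) → AAG (Lys) — missense.
Codon 6: AUC (Ile) → AUU (Ile) — synonymous.
Codon 7: ACC (Thr) → AGC (Ser) — missense.
Synonymous: 3 of 7.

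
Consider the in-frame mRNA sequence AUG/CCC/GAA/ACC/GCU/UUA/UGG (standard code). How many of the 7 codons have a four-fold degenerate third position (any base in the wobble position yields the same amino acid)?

Codon 1 AUG (Met): third position 1-fold.
Codon 2 CCC (Pro): third position 4-fold.
Codon 3 GAA (Glu): third position 2-fold.
Codon 4 ACC (Thr): third position 4-fold.
Codon 5 GCU (Ala): third position 4-fold.
Codon 6 UUA (Leu): third position 2-fold.
Codon 7 UGG (Trp): third position 1-fold.
Four-fold degenerate third positions: 3.

3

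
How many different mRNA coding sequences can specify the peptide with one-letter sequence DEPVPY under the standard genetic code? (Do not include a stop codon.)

512

Asp: 2 codons.
Glu: 2 codons.
Pro: 4 codons.
Val: 4 codons.
Pro: 4 codons.
Tyr: 2 codons.
2 × 2 × 4 × 4 × 4 × 2 = 512.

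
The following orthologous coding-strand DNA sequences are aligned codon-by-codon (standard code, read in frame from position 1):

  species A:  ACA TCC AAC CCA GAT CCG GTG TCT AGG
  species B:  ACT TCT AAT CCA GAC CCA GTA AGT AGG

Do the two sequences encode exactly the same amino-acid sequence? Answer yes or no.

yes

Codon 1: ACA Thr / ACT Thr — synonymous.
Codon 2: TCC Ser / TCT Ser — synonymous.
Codon 3: AAC Asn / AAT Asn — synonymous.
Codon 4: CCA Pro / CCA Pro — identical.
Codon 5: GAT Asp / GAC Asp — synonymous.
Codon 6: CCG Pro / CCA Pro — synonymous.
Codon 7: GTG Val / GTA Val — synonymous.
Codon 8: TCT Ser / AGT Ser — synonymous.
Codon 9: AGG Arg / AGG Arg — identical.
Nonsynonymous differences: 0 → same protein.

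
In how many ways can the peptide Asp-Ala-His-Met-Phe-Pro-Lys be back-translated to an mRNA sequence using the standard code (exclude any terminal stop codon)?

Asp: 2 codons.
Ala: 4 codons.
His: 2 codons.
Met: 1 codon.
Phe: 2 codons.
Pro: 4 codons.
Lys: 2 codons.
2 × 4 × 2 × 1 × 2 × 4 × 2 = 256.

256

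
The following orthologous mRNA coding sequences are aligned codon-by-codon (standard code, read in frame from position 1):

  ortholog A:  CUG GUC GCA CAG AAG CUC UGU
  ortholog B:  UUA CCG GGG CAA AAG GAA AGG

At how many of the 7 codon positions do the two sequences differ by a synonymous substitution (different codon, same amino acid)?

2

Codon 1: CUG Leu / UUA Leu — synonymous.
Codon 2: GUC Val / CCG Pro — nonsynonymous.
Codon 3: GCA Ala / GGG Gly — nonsynonymous.
Codon 4: CAG Gln / CAA Gln — synonymous.
Codon 5: AAG Lys / AAG Lys — identical.
Codon 6: CUC Leu / GAA Glu — nonsynonymous.
Codon 7: UGU Cys / AGG Arg — nonsynonymous.
Synonymous differences: 2.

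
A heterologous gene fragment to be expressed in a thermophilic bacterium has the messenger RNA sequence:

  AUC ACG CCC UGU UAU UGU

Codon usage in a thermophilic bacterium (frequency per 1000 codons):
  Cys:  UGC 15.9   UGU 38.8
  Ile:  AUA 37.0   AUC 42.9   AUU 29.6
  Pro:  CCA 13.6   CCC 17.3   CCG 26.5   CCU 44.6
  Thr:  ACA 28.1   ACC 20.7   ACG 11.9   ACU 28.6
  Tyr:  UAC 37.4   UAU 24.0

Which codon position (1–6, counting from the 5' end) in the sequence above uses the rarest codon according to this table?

2

Codon 1 AUC (Ile): 42.9 per 1000.
Codon 2 ACG (Thr): 11.9 per 1000.
Codon 3 CCC (Pro): 17.3 per 1000.
Codon 4 UGU (Cys): 38.8 per 1000.
Codon 5 UAU (Tyr): 24.0 per 1000.
Codon 6 UGU (Cys): 38.8 per 1000.
Lowest frequency is 11.9 at codon 2.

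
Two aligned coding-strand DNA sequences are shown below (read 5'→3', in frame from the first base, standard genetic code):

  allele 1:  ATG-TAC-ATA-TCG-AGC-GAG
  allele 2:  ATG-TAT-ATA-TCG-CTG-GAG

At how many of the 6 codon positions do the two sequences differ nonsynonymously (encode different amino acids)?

1

Codon 1: ATG Met / ATG Met — identical.
Codon 2: TAC Tyr / TAT Tyr — synonymous.
Codon 3: ATA Ile / ATA Ile — identical.
Codon 4: TCG Ser / TCG Ser — identical.
Codon 5: AGC Ser / CTG Leu — nonsynonymous.
Codon 6: GAG Glu / GAG Glu — identical.
Nonsynonymous differences: 1.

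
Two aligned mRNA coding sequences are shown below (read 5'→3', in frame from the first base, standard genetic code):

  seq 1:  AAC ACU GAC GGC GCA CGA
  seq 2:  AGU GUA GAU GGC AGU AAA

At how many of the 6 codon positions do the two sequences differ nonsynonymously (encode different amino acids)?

Codon 1: AAC Asn / AGU Ser — nonsynonymous.
Codon 2: ACU Thr / GUA Val — nonsynonymous.
Codon 3: GAC Asp / GAU Asp — synonymous.
Codon 4: GGC Gly / GGC Gly — identical.
Codon 5: GCA Ala / AGU Ser — nonsynonymous.
Codon 6: CGA Arg / AAA Lys — nonsynonymous.
Nonsynonymous differences: 4.

4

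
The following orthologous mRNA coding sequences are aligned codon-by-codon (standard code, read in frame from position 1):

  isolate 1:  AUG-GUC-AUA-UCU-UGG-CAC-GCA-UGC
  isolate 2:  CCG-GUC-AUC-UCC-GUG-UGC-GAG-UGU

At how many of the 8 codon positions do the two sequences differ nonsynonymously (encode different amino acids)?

Codon 1: AUG Met / CCG Pro — nonsynonymous.
Codon 2: GUC Val / GUC Val — identical.
Codon 3: AUA Ile / AUC Ile — synonymous.
Codon 4: UCU Ser / UCC Ser — synonymous.
Codon 5: UGG Trp / GUG Val — nonsynonymous.
Codon 6: CAC His / UGC Cys — nonsynonymous.
Codon 7: GCA Ala / GAG Glu — nonsynonymous.
Codon 8: UGC Cys / UGU Cys — synonymous.
Nonsynonymous differences: 4.

4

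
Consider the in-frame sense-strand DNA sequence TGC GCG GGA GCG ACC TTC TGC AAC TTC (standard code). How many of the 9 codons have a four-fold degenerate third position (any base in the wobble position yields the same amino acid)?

Codon 1 TGC (Cys): third position 2-fold.
Codon 2 GCG (Ala): third position 4-fold.
Codon 3 GGA (Gly): third position 4-fold.
Codon 4 GCG (Ala): third position 4-fold.
Codon 5 ACC (Thr): third position 4-fold.
Codon 6 TTC (Phe): third position 2-fold.
Codon 7 TGC (Cys): third position 2-fold.
Codon 8 AAC (Asn): third position 2-fold.
Codon 9 TTC (Phe): third position 2-fold.
Four-fold degenerate third positions: 4.

4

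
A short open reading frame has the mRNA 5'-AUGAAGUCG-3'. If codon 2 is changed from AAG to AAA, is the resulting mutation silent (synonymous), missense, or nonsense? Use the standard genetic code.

silent

Position 6 falls in codon 2: AAG → Lys.
After the substitution the codon is AAA → Lys.
Both encode Lys, so the change is synonymous.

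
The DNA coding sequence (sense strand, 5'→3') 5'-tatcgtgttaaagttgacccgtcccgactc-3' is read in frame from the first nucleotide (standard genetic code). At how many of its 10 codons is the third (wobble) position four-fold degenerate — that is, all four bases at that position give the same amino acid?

7

Codon 1 TAT (Tyr): third position 2-fold.
Codon 2 CGT (Arg): third position 4-fold.
Codon 3 GTT (Val): third position 4-fold.
Codon 4 AAA (Lys): third position 2-fold.
Codon 5 GTT (Val): third position 4-fold.
Codon 6 GAC (Asp): third position 2-fold.
Codon 7 CCG (Pro): third position 4-fold.
Codon 8 TCC (Ser): third position 4-fold.
Codon 9 CGA (Arg): third position 4-fold.
Codon 10 CTC (Leu): third position 4-fold.
Four-fold degenerate third positions: 7.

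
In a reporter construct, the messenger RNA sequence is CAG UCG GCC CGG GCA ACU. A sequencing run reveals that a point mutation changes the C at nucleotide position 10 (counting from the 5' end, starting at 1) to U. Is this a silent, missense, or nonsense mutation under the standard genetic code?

missense

Position 10 falls in codon 4: CGG → Arg.
After the substitution the codon is UGG → Trp.
Arg ≠ Trp, so this is a missense mutation.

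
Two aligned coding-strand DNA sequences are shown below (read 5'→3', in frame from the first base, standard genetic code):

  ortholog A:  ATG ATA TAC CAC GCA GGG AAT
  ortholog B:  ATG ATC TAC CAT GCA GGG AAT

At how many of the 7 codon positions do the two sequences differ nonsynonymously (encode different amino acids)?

Codon 1: ATG Met / ATG Met — identical.
Codon 2: ATA Ile / ATC Ile — synonymous.
Codon 3: TAC Tyr / TAC Tyr — identical.
Codon 4: CAC His / CAT His — synonymous.
Codon 5: GCA Ala / GCA Ala — identical.
Codon 6: GGG Gly / GGG Gly — identical.
Codon 7: AAT Asn / AAT Asn — identical.
Nonsynonymous differences: 0.

0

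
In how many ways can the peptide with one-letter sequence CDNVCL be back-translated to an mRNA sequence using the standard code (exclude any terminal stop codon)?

384

Cys: 2 codons.
Asp: 2 codons.
Asn: 2 codons.
Val: 4 codons.
Cys: 2 codons.
Leu: 6 codons.
2 × 2 × 2 × 4 × 2 × 6 = 384.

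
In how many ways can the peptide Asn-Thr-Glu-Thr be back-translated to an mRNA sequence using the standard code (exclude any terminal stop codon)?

64

Asn: 2 codons.
Thr: 4 codons.
Glu: 2 codons.
Thr: 4 codons.
2 × 4 × 2 × 4 = 64.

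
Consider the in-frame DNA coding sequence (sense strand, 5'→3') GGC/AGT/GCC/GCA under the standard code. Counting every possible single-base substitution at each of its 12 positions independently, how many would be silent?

Codon 1 (GGC, Gly): 3 synonymous substitutions.
Codon 2 (AGT, Ser): 1 synonymous substitution.
Codon 3 (GCC, Ala): 3 synonymous substitutions.
Codon 4 (GCA, Ala): 3 synonymous substitutions.
Total: 3 + 1 + 3 + 3 = 10.

10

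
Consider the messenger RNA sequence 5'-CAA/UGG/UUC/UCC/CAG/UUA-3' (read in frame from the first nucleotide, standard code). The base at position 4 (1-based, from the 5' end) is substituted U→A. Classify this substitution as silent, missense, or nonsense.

missense

Position 4 falls in codon 2: UGG → Trp.
After the substitution the codon is AGG → Arg.
Trp ≠ Arg, so this is a missense mutation.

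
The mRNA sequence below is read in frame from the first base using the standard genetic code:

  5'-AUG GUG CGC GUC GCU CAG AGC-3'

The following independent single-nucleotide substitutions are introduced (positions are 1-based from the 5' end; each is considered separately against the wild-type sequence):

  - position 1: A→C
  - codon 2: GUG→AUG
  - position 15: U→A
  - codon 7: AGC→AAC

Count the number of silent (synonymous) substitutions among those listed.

1

Codon 1: AUG (Met) → CUG (Leu) — missense.
Codon 2: GUG (Val) → AUG (Met) — missense.
Codon 5: GCU (Ala) → GCA (Ala) — synonymous.
Codon 7: AGC (Ser) → AAC (Asn) — missense.
Synonymous: 1 of 4.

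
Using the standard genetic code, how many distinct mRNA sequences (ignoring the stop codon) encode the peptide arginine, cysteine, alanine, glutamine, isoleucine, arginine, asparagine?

Arg: 6 codons.
Cys: 2 codons.
Ala: 4 codons.
Gln: 2 codons.
Ile: 3 codons.
Arg: 6 codons.
Asn: 2 codons.
6 × 2 × 4 × 2 × 3 × 6 × 2 = 3456.

3456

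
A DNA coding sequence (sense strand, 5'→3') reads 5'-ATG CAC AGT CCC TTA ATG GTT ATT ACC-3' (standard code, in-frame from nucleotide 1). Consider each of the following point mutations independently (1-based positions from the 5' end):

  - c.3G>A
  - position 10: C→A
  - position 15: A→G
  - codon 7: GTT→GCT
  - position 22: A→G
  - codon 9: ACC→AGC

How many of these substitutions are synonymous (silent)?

Codon 1: ATG (Met) → ATA (Ile) — missense.
Codon 4: CCC (Pro) → ACC (Thr) — missense.
Codon 5: TTA (Leu) → TTG (Leu) — synonymous.
Codon 7: GTT (Val) → GCT (Ala) — missense.
Codon 8: ATT (Ile) → GTT (Val) — missense.
Codon 9: ACC (Thr) → AGC (Ser) — missense.
Synonymous: 1 of 6.

1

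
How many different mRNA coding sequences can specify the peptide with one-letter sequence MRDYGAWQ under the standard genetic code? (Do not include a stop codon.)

Met: 1 codon.
Arg: 6 codons.
Asp: 2 codons.
Tyr: 2 codons.
Gly: 4 codons.
Ala: 4 codons.
Trp: 1 codon.
Gln: 2 codons.
1 × 6 × 2 × 2 × 4 × 4 × 1 × 2 = 768.

768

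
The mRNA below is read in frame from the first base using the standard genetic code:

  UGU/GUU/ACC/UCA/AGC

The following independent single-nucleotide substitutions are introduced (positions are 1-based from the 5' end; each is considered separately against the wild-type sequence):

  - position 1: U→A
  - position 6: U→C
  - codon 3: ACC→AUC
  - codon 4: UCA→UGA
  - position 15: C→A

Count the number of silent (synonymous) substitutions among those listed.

1

Codon 1: UGU (Cys) → AGU (Ser) — missense.
Codon 2: GUU (Val) → GUC (Val) — synonymous.
Codon 3: ACC (Thr) → AUC (Ile) — missense.
Codon 4: UCA (Ser) → UGA (Stop) — nonsense.
Codon 5: AGC (Ser) → AGA (Arg) — missense.
Synonymous: 1 of 5.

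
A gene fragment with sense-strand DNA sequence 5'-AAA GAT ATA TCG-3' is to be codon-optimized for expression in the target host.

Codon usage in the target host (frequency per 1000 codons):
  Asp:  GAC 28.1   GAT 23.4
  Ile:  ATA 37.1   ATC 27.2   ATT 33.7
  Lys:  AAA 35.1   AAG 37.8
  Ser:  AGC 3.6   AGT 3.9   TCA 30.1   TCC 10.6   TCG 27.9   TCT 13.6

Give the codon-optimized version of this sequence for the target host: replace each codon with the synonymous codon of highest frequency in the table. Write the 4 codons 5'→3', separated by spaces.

Codon 1 (Lys): best is AAG at 37.8.
Codon 2 (Asp): best is GAC at 28.1.
Codon 3 (Ile): best is ATA at 37.1.
Codon 4 (Ser): best is TCA at 30.1.

AAG GAC ATA TCA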